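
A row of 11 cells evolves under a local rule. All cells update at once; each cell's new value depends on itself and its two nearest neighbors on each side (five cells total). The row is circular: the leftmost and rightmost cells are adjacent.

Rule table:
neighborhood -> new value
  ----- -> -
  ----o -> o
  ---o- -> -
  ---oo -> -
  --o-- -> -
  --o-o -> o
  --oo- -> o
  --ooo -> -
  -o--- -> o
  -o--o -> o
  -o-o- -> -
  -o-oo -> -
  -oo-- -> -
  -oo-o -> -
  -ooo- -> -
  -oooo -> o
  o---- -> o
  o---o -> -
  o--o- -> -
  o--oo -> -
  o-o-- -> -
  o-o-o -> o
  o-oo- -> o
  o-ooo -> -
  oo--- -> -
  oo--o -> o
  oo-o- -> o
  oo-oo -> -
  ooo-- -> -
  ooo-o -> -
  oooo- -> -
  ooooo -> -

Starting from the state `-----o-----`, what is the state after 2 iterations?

-o--o-o--o-

---o--oo---
-o--o-o--o-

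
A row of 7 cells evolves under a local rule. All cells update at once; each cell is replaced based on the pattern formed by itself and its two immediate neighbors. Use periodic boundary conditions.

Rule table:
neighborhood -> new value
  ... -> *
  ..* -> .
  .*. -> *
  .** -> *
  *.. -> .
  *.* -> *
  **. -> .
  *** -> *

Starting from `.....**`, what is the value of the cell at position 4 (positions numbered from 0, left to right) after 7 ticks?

tick 1: .***.*.
tick 2: .**.**.
tick 3: .*.**..
tick 4: .***..*
tick 5: ***...*
tick 6: **..*.*
tick 7: *...***
position 4 holds *

*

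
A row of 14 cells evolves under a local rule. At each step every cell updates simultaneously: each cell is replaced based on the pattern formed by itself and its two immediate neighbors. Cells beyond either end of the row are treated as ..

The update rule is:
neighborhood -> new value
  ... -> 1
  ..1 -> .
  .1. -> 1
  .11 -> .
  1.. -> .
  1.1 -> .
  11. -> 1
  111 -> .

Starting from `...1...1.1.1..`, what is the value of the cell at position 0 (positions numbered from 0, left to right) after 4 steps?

step 1: 11.1.1.1.1.1.1
step 2: .1.1.1.1.1.1.1
step 3: .1.1.1.1.1.1.1  (fixed point — unchanged through step 4)
position 0 holds .

.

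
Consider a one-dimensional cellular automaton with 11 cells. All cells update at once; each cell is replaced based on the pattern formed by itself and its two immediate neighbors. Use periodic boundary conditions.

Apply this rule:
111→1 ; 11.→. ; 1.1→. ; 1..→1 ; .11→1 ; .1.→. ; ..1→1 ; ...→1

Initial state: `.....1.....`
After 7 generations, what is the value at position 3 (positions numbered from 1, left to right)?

generation 1: 11111.11111
generation 2: 1111..11111
generation 3: 111.1111111
generation 4: 11..1111111
generation 5: 1.111111111
generation 6: ..111111111
generation 7: 1111111111.
position 3 holds 1

1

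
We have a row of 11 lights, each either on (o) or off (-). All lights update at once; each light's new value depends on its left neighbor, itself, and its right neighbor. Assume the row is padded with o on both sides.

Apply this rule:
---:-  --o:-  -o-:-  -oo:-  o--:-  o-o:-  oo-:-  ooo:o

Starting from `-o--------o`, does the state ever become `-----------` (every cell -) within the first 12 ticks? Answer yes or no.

yes

-----------
all cells are - at tick 1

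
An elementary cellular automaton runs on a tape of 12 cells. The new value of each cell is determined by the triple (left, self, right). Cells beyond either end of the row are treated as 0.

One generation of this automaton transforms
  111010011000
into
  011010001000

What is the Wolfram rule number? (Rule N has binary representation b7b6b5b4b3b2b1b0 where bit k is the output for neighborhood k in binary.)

position 1: 111 → 1  (bit 7 = 1)
position 2: 110 → 1  (bit 6 = 1)
position 3: 101 → 0  (bit 5 = 0)
position 5: 100 → 0  (bit 4 = 0)
position 0: 011 → 0  (bit 3 = 0)
position 4: 010 → 1  (bit 2 = 1)
position 6: 001 → 0  (bit 1 = 0)
position 10: 000 → 0  (bit 0 = 0)
bits b7..b0 = 11000100 = 196

196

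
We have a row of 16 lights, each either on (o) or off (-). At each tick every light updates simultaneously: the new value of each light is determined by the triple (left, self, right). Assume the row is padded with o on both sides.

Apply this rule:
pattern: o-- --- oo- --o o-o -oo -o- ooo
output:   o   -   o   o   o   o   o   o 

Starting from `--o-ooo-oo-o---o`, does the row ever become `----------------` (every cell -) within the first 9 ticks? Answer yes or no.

tick 1: ooooooooooooo-oo
tick 2: oooooooooooooooo
tick 3: oooooooooooooooo  (fixed point — unchanged through tick 9)
tick 9 is oooooooooooooooo, still not uniform -

no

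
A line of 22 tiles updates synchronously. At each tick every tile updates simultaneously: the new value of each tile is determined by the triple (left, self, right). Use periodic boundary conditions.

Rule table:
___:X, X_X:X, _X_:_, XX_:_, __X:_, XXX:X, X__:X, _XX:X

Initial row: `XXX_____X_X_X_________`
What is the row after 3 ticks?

XX_XXXX__X_X_XXXXXXXX_
X_XXXX_X__X_XXXXXXXX_X
_XXXX_X_X__XXXXXXXX_XX

_XXXX_X_X__XXXXXXXX_XX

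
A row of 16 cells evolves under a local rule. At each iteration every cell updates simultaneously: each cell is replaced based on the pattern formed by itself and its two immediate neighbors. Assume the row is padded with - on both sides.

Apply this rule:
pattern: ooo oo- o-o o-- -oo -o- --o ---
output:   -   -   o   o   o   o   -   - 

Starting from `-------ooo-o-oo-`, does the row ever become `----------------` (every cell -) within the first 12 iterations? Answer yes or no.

-------o--oooo-o
-------oo-o---oo
-------o-ooo--o-
-------ooo--o-oo
-------o--o-ooo-
-------oo-ooo--o
-------o-oo--o-o
-------ooo-o-ooo
-------o--oooo--
-------oo-o---o-
-------o-ooo--oo
-------ooo--o-o-
iteration 12 is -------ooo--o-o-, still not uniform -

no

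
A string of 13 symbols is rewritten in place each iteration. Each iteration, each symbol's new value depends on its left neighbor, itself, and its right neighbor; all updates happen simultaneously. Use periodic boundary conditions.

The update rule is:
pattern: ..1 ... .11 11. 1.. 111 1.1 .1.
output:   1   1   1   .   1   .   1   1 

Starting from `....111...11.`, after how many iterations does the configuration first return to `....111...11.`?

26

11111..1111.1
.....111...11
111111..1111.
1.....111...1
.111111..1111
11.....111...
1.111111..111
.11.....111..
11.111111..11
..11.....111.
111.111111..1
...11.....111
1111.111111..
1...11.....11
.1111.111111.
11...11.....1
..1111.111111
111...11.....
1..1111.11111
.111...11....
11..1111.1111
..111...11...
111..1111.111
...111...11..
1111..1111.11
....111...11.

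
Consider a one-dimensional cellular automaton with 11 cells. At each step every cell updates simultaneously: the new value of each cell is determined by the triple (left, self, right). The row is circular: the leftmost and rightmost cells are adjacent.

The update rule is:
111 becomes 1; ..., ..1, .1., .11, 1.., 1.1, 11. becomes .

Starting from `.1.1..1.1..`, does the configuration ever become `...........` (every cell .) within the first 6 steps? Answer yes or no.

step 1: ...........
all cells are . at step 1

yes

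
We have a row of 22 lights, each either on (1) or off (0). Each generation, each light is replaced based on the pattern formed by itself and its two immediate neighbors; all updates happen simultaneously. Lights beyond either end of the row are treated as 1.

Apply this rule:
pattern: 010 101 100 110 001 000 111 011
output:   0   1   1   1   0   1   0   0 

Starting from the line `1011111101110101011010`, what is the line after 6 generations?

1100110011001100110101

1100000110011010101101
0111110011001101010110
1000011001100110101011
1111001100110011010100
0001100110011001101010
1100110011001100110101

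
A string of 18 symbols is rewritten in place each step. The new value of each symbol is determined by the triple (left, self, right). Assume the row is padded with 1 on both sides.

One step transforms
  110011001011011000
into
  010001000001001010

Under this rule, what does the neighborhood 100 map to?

At position 2 the neighborhood is 100; the next row has 0 there.

0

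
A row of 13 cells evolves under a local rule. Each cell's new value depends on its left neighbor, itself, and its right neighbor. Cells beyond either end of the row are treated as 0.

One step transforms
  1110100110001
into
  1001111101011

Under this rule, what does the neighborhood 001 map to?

At position 6 the neighborhood is 001; the next row has 1 there.

1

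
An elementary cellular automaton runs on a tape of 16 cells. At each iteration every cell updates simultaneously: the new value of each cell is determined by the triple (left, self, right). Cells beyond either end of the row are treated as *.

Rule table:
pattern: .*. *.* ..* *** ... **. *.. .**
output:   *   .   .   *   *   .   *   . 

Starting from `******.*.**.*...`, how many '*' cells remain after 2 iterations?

10

*****..*....***.
****.*.****..*..
count of *: 10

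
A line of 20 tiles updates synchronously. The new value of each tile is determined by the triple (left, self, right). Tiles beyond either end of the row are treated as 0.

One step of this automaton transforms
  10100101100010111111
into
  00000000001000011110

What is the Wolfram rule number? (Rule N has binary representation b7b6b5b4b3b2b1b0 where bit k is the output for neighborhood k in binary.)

position 15: 111 → 1  (bit 7 = 1)
position 8: 110 → 0  (bit 6 = 0)
position 1: 101 → 0  (bit 5 = 0)
position 3: 100 → 0  (bit 4 = 0)
position 7: 011 → 0  (bit 3 = 0)
position 0: 010 → 0  (bit 2 = 0)
position 4: 001 → 0  (bit 1 = 0)
position 10: 000 → 1  (bit 0 = 1)
bits b7..b0 = 10000001 = 129

129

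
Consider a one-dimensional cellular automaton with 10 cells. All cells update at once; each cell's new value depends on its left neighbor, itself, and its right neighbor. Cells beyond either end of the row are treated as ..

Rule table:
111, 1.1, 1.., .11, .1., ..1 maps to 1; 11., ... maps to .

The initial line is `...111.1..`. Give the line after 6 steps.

1111.11.11

..111.111.
.111.111.1
111.111.11
11.111.11.
1.111.11.1
1111.11.11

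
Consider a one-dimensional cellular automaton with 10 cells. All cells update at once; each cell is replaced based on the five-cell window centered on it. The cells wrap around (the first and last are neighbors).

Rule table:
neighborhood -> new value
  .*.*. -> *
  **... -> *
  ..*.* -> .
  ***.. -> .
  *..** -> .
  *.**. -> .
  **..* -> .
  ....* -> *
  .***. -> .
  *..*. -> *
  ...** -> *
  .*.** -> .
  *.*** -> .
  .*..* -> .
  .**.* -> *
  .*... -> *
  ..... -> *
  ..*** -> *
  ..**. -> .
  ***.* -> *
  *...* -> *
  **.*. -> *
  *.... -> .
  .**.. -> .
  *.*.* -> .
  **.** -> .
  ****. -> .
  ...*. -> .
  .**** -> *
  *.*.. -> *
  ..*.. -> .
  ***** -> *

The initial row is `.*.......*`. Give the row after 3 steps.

***.****..
*.*..*....
.**.*.*.*.

.**.*.*.*.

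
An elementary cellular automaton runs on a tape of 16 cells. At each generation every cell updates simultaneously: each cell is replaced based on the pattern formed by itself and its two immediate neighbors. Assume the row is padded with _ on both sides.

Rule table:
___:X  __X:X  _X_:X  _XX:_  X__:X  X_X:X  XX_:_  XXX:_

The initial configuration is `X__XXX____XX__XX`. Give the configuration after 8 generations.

XXX___XXXX__XX__
___XXX____XX__XX
XXX___XXXX__XX__  (repeats generation 1; period 2)
generation 8: ___XXX____XX__XX

___XXX____XX__XX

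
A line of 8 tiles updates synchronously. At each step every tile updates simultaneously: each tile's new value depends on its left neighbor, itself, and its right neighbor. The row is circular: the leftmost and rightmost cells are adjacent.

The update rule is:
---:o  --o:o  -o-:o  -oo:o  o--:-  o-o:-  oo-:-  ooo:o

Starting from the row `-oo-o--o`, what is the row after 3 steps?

-o--o-oo
-o-oo-o-
oo-o--o-

oo-o--o-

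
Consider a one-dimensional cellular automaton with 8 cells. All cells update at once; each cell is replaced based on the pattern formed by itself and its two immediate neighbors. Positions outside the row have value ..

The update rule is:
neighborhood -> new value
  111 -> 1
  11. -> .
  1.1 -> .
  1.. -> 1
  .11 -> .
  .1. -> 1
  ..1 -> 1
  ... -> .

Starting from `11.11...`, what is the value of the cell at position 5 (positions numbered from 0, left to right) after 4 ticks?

1

.....1..
....111.
...1.1.1
..11.1.1
position 5 holds 1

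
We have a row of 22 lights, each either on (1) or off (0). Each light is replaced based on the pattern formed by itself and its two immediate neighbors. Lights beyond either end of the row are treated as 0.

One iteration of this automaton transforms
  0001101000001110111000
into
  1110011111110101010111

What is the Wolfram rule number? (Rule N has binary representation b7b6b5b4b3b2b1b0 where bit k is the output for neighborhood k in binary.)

183

position 13: 111 → 1  (bit 7 = 1)
position 4: 110 → 0  (bit 6 = 0)
position 5: 101 → 1  (bit 5 = 1)
position 7: 100 → 1  (bit 4 = 1)
position 3: 011 → 0  (bit 3 = 0)
position 6: 010 → 1  (bit 2 = 1)
position 2: 001 → 1  (bit 1 = 1)
position 0: 000 → 1  (bit 0 = 1)
bits b7..b0 = 10110111 = 183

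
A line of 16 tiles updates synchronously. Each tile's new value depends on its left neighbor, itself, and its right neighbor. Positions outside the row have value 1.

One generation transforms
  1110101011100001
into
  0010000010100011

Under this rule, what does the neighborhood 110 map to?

1

At position 2 the neighborhood is 110; the next row has 1 there.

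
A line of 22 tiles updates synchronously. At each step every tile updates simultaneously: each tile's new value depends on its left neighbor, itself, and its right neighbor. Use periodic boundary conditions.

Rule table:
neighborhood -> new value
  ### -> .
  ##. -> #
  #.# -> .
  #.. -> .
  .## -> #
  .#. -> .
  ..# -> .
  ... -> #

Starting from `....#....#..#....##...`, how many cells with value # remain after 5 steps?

###...##......##.##.##
..#.#.##.####.##.##.#.
#.....##.#..#.##.##...
..###.##......##.##.#.
#.#.#.##.####.##.##...
count of #: 13

13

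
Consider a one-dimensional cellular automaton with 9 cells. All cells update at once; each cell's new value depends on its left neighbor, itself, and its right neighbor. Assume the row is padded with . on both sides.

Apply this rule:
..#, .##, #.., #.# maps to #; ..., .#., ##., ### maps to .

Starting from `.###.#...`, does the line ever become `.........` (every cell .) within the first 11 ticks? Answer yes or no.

##..#.#..
#.##.#.#.
.##.#.#.#
##.#.#.#.
#.#.#.#.#
.#.#.#.#.
#.#.#.#.#  (repeats tick 5; period 2)
tick 11: #.#.#.#.#
tick 11 is #.#.#.#.#, still not uniform .

no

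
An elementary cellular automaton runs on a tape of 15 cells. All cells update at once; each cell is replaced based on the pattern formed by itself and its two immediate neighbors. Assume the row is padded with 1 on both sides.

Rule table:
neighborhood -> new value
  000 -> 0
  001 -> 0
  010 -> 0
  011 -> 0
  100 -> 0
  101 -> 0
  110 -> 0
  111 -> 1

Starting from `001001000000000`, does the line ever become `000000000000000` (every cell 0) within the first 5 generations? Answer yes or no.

yes

000000000000000
all cells are 0 at generation 1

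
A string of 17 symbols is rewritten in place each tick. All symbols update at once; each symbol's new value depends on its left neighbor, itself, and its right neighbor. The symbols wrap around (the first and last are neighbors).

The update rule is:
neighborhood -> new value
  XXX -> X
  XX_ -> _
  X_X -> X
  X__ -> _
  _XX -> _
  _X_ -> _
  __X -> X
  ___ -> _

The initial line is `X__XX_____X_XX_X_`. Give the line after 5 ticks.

__X______X_X__X_X
_X______X_X__X_X_
X______X_X__X_X__
______X_X__X_X__X
_____X_X__X_X__X_

_____X_X__X_X__X_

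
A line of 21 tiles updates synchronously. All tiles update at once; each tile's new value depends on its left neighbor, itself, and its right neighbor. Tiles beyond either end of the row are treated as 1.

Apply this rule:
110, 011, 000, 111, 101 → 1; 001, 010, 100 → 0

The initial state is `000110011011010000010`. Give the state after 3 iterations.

111110011111100111001

010110011111100111001
101110011111100111001
111110011111100111001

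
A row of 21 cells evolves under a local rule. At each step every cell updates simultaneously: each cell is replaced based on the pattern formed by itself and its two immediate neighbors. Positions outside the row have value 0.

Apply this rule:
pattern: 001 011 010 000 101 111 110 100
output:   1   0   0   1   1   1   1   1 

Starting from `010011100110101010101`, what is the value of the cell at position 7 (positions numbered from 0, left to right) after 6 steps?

101101111011010101010
010110111101101010101
101011011110110101010
010101101111011010101
101010110111101101010
010101011011110110101
position 7 holds 1

1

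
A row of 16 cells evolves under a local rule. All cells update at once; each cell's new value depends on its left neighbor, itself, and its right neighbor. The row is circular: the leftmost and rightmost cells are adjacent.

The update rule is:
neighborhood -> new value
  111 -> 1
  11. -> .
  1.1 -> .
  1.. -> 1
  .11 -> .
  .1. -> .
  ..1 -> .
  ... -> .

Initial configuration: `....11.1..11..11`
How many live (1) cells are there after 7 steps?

1.......1...1...
.1.......1...1..
..1.......1...1.
...1.......1...1
1...1.......1...
.1...1.......1..
..1...1.......1.
count of 1: 3

3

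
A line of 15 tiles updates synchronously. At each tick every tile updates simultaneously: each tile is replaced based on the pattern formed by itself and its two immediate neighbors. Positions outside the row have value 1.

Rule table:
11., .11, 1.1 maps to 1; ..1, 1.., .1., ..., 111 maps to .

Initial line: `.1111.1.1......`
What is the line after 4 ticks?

1....1.........

11..11.1.......
.1..111........
1...1.1........
1....1.........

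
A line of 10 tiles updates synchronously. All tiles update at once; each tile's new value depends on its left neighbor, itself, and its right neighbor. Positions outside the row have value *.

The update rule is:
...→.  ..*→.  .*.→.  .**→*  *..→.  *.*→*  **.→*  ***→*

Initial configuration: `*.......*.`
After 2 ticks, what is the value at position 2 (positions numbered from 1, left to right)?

.

*........*
*........*
position 2 holds .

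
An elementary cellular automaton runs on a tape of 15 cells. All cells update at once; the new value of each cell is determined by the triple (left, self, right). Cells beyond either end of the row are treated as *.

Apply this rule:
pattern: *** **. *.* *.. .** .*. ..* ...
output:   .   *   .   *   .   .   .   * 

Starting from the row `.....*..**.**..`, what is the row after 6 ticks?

*..**..**..*...

tick 1: ****..*..*..**.
tick 2: ...**..*..*..*.
tick 3: **..**..*..*...
tick 4: .**..**..*..**.
tick 5: ..**..**..*..*.
tick 6: *..**..**..*...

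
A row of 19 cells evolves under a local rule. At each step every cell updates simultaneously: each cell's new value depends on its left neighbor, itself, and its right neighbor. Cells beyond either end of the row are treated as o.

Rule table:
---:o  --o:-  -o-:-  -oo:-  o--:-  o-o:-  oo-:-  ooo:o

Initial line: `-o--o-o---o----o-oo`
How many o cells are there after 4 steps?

6

step 1: --------o---oo----o
step 2: -oooooo---o----oo--
step 3: --oooo--o---oo-----
step 4: ---oo-----o----ooo-
count of o: 6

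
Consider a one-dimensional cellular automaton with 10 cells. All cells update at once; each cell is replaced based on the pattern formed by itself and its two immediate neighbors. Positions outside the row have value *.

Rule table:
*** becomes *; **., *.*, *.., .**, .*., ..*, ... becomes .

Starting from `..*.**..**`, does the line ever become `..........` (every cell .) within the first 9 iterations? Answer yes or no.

.........*
..........
all cells are . at iteration 2

yes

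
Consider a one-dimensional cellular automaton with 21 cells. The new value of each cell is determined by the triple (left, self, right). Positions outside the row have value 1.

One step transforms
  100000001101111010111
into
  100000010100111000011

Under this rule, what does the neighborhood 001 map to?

At position 7 the neighborhood is 001; the next row has 1 there.

1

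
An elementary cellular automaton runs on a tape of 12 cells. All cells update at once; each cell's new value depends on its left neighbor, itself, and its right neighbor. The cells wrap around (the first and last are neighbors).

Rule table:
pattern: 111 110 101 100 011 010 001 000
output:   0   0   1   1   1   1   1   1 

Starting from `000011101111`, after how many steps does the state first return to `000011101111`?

step 1: 111110011000
step 2: 100001110111
step 3: 011111001100
step 4: 110000111011
step 5: 001111100110
step 6: 111000011101
step 7: 000111110011
step 8: 111100001110
step 9: 100011111001
step 10: 011110000111
step 11: 110001111100
step 12: 101111000011
step 13: 011000111110
step 14: 110111100001
step 15: 001100011111
step 16: 111011110000
step 17: 100110001111
step 18: 011101111000
step 19: 110011000111
step 20: 001110111100
step 21: 111001100011
step 22: 000111011110
step 23: 111100110001
step 24: 000011101111

24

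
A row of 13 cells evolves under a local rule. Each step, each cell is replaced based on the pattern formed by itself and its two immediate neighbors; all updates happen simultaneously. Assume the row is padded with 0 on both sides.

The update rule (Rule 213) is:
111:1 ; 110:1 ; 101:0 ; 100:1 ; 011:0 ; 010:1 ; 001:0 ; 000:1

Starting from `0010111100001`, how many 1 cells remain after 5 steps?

1010011111101
1011001111101
1001100111101
1100110011101
0110011001101
count of 1: 7

7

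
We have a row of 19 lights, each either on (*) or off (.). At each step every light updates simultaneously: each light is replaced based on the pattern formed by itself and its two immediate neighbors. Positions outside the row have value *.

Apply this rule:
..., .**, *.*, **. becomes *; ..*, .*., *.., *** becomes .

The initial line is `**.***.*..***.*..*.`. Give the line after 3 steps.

.***.**...*.**....*
**.****.*..***.**.*
.***..**...*.******

.***..**...*.******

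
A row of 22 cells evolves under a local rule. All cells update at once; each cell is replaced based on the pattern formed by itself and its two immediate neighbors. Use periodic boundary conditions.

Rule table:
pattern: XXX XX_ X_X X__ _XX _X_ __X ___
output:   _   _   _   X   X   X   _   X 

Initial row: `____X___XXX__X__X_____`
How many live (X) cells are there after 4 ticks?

XXX_XXX_X__X_XX_XXXXXX
____X___XX_X_X__X_____
XXX_XXX_X__X_XX_XXXXXX  (repeats tick 1; period 2)
tick 4: ____X___XX_X_X__X_____
count of X: 6

6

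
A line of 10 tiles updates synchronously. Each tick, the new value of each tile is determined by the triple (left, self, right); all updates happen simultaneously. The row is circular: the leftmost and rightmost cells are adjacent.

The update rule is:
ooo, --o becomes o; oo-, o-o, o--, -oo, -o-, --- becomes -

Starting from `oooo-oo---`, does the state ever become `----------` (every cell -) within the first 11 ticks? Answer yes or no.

-oo------o
--------o-
-------o--
------o---
-----o----
----o-----
---o------
--o-------
-o--------
o---------
---------o
tick 11 is ---------o, still not uniform -

no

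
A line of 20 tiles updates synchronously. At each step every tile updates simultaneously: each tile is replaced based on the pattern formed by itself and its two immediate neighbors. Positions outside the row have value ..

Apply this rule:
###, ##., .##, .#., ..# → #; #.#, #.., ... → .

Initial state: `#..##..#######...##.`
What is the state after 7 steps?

#.###.########.####.

step 1: #.###.########..###.
step 2: #.###.########.####.
step 3: #.###.########.####.  (fixed point — unchanged through step 7)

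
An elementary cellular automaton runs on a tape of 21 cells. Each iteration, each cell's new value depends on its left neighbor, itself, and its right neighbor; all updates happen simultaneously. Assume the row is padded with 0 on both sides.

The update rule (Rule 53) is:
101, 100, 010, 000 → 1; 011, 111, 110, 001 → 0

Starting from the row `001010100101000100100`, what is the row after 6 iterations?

000000100000100100000

101111110111110110111
110000001000001001000
001111101111101101111
100000010000010010000
111111011111011011111
000000100000100100000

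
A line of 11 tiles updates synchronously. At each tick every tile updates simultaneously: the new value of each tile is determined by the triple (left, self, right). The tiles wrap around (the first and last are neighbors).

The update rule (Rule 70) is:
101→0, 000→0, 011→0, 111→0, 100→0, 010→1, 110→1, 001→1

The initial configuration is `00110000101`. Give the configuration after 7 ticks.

01010110101

01010001101
01010010101
01010110101
01010010101  (repeats tick 2; period 2)
tick 7: 01010110101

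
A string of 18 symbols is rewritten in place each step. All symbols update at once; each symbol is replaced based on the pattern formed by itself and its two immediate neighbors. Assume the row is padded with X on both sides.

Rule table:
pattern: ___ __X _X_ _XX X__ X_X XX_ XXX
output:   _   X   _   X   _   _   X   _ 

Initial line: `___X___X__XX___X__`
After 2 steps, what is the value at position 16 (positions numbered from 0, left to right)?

__X___X__XXX__X__X
_X___X__XX_X_X__XX
position 16 holds X

X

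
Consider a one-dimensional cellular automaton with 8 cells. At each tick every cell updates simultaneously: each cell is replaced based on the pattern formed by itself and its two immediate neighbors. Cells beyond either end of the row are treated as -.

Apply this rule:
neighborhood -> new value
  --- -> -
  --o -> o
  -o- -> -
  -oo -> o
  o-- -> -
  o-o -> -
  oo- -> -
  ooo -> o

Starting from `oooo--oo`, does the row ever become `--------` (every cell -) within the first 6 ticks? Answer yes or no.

ooo--oo-
oo--oo--
o--oo---
--oo----
-oo-----
oo------
tick 6 is oo------, still not uniform -

no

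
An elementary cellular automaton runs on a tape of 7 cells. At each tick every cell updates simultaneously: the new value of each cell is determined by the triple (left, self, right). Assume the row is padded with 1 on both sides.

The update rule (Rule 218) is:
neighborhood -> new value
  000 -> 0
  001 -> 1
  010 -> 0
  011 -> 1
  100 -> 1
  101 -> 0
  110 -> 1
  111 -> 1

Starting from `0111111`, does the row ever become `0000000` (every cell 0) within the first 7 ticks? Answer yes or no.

0111111  (fixed point — unchanged through tick 7)
tick 7 is 0111111, still not uniform 0

no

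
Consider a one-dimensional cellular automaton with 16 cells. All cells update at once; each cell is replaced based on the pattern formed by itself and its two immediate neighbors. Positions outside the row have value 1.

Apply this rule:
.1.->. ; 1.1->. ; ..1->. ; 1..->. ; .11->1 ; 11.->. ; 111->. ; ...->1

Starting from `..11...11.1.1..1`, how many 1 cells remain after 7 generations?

8

generation 1: ..1..1.1.......1
generation 2: .........11111.1
generation 3: .1111111.1.....1
generation 4: .1.........111.1
generation 5: ...1111111.1...1
generation 6: .1.1.........1.1
generation 7: .....1111111...1
count of 1: 8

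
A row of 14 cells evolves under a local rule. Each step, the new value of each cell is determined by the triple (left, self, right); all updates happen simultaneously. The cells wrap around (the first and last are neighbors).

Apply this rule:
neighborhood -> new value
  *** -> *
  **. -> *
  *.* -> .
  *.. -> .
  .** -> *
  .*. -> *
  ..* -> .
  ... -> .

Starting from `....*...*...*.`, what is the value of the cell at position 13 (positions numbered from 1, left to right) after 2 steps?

*

....*...*...*.  (fixed point — unchanged through step 2)
position 13 holds *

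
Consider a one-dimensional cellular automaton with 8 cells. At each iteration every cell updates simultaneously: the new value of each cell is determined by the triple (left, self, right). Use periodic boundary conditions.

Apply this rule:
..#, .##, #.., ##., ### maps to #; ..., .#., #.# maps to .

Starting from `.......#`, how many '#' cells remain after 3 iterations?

4

iteration 1: #.....#.
iteration 2: .#...#..
iteration 3: #.#.#.#.
count of #: 4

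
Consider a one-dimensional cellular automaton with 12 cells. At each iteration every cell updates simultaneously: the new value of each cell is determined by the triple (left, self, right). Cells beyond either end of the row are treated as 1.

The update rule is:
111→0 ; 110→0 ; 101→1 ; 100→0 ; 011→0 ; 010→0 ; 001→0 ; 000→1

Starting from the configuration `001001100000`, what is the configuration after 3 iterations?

000000001110
011111100001
100000001100

100000001100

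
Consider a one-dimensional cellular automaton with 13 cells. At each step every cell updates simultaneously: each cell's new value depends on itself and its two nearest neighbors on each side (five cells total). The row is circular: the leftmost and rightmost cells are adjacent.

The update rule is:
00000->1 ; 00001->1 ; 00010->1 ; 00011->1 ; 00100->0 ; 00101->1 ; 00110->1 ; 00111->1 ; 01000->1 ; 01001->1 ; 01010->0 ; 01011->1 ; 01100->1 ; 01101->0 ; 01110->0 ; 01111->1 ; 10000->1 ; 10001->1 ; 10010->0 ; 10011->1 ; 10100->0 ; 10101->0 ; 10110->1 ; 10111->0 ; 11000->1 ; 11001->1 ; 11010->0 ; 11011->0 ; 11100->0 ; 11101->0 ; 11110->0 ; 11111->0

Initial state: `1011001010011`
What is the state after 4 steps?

0011101001110
1110000111001
1001111100111
0111100011110

0111100011110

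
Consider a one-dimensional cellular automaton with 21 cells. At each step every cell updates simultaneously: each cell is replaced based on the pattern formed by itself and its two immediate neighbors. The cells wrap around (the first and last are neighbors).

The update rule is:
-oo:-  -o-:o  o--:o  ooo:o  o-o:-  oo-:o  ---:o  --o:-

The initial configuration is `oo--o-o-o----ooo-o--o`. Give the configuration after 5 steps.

o-o-oo--oo--ooo--oo--

ooo-o-o-oooo--oo-oo--
-oo-o-o--oooo--o--oo-
--o-o-oo--oooo-oo--oo
o-o-o--oo--ooo--oo--o
o-o-oo--oo--ooo--oo--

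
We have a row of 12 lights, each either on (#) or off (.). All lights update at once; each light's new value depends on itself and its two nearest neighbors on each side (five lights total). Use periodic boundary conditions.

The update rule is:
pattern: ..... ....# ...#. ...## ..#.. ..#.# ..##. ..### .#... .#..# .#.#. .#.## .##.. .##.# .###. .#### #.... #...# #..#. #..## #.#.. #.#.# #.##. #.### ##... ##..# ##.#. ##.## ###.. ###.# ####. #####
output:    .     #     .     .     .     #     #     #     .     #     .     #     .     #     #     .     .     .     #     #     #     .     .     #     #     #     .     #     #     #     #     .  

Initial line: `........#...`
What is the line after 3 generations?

..#.........

generation 1: ......#.....
generation 2: ....#.......
generation 3: ..#.........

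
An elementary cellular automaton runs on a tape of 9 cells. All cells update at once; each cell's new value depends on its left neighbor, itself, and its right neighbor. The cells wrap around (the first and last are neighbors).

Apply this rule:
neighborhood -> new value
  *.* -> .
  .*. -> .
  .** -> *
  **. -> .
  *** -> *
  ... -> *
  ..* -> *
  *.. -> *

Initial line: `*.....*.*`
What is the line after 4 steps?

***.**..*

step 1: .*****..*
step 2: .****.**.
step 3: ****..*.*
step 4: ***.**..*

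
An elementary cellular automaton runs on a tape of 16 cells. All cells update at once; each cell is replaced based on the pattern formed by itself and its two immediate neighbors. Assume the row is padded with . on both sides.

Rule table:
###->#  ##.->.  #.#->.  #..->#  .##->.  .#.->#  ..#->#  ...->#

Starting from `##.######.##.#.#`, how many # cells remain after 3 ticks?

tick 1: ....####.....#.#
tick 2: ####.##.######.#
tick 3: .##......####..#
count of #: 7

7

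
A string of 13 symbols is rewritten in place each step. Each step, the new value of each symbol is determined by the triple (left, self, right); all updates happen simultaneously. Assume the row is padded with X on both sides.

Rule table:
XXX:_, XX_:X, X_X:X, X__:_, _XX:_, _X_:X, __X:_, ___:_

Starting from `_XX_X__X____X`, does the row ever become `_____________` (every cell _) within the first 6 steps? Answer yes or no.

no

X_XXX__X_____
XX__X__X_____
_X__X__X_____
XX__X__X_____  (repeats step 2; period 2)
step 6: XX__X__X_____
step 6 is XX__X__X_____, still not uniform _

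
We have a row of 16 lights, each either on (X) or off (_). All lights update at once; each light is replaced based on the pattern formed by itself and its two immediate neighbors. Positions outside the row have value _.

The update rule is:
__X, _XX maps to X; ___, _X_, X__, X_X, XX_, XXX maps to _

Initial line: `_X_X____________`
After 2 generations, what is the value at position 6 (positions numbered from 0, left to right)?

_

X_______________
________________
position 6 holds _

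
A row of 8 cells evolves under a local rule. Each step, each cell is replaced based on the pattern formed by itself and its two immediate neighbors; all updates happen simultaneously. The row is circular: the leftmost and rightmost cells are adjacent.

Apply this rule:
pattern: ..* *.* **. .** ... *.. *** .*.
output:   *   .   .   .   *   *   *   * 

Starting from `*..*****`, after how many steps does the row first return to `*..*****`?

6

.**.****
.....**.
*****..*
****.**.
.**.....
*..*****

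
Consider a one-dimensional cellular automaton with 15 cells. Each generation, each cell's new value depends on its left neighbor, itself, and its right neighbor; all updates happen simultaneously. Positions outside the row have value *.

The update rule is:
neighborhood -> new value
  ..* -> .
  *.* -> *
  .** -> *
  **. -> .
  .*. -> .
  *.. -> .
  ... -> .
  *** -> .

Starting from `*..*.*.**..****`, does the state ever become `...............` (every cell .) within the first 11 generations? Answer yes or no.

generation 1: ....*.**...*...
generation 2: .....**........
generation 3: .....*.........
generation 4: ...............
all cells are . at generation 4

yes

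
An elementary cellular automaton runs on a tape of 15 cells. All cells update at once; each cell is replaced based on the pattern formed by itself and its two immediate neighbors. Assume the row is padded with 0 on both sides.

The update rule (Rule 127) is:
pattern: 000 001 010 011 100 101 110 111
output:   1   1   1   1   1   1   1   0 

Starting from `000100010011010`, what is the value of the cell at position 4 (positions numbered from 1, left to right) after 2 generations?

0

generation 1: 111111111111111
generation 2: 100000000000001
position 4 holds 0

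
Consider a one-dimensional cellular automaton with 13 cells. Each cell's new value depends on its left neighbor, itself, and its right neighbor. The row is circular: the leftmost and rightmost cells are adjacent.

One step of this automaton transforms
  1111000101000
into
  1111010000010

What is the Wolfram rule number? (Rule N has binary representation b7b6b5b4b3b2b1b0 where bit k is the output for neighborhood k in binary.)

position 1: 111 → 1  (bit 7 = 1)
position 3: 110 → 1  (bit 6 = 1)
position 8: 101 → 0  (bit 5 = 0)
position 4: 100 → 0  (bit 4 = 0)
position 0: 011 → 1  (bit 3 = 1)
position 7: 010 → 0  (bit 2 = 0)
position 6: 001 → 0  (bit 1 = 0)
position 5: 000 → 1  (bit 0 = 1)
bits b7..b0 = 11001001 = 201

201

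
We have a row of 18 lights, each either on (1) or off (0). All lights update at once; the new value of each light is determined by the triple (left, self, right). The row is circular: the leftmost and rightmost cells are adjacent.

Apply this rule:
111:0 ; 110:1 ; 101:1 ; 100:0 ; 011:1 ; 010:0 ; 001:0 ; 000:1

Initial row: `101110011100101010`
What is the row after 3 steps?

011010010100010101
111100001001001010
100101100000000101

100101100000000101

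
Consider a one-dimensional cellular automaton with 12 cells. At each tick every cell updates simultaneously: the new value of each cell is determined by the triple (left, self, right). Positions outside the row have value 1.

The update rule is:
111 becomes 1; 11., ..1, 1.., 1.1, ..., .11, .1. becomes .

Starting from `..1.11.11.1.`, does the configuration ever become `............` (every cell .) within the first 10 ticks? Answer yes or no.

yes

............
all cells are . at tick 1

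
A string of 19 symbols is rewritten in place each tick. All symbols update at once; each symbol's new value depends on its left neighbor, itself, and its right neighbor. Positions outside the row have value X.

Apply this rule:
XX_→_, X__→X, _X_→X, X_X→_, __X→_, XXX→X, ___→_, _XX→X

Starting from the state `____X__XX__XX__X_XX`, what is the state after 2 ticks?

X___XX_X_X_X_X_X_XX
_X__X__X_X_X_X_X_XX

_X__X__X_X_X_X_X_XX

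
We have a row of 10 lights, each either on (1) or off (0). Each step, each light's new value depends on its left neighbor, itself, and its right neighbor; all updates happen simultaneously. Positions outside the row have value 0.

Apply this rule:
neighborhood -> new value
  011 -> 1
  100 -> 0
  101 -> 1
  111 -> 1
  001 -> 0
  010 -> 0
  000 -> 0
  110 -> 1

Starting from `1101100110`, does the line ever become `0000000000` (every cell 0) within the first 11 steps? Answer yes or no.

1111100110
1111100110  (fixed point — unchanged through step 11)
step 11 is 1111100110, still not uniform 0

no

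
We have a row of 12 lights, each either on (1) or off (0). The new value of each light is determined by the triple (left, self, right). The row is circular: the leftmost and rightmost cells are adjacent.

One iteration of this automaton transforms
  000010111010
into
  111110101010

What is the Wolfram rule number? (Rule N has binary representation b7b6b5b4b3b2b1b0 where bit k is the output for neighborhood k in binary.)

79

position 7: 111 → 0  (bit 7 = 0)
position 8: 110 → 1  (bit 6 = 1)
position 5: 101 → 0  (bit 5 = 0)
position 11: 100 → 0  (bit 4 = 0)
position 6: 011 → 1  (bit 3 = 1)
position 4: 010 → 1  (bit 2 = 1)
position 3: 001 → 1  (bit 1 = 1)
position 0: 000 → 1  (bit 0 = 1)
bits b7..b0 = 01001111 = 79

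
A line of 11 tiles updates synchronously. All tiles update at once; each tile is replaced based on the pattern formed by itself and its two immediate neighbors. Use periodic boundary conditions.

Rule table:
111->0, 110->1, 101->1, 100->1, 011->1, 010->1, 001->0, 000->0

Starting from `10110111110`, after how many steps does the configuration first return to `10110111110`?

11111100011
00000110010
00000111011
10000101111
11000111000
11100101100
10110111110

7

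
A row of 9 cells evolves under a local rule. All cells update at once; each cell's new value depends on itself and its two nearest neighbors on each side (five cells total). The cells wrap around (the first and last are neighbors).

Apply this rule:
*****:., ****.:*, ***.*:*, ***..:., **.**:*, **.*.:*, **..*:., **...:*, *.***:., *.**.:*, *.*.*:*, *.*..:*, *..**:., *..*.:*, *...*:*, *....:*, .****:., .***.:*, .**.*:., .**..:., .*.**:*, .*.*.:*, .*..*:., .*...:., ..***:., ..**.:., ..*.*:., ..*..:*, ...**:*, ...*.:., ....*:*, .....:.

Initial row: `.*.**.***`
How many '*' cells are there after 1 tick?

7

tick 1: ****.*.**
count of *: 7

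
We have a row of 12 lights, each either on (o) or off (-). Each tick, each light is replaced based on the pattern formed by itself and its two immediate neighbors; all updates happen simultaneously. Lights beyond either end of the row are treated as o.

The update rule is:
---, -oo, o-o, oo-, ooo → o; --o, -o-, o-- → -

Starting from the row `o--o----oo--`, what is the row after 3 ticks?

o----oo-oo--
o-oo-ooooo--
oooooooooo--

oooooooooo--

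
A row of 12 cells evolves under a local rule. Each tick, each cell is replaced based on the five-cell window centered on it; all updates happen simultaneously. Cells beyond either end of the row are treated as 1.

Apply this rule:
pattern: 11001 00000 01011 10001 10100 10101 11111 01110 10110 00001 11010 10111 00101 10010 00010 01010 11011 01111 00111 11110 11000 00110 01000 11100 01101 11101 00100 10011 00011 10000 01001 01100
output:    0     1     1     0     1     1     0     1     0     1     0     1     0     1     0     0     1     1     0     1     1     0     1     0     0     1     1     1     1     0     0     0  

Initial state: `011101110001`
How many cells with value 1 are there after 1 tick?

9

tick 1: 111111101010
count of 1: 9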